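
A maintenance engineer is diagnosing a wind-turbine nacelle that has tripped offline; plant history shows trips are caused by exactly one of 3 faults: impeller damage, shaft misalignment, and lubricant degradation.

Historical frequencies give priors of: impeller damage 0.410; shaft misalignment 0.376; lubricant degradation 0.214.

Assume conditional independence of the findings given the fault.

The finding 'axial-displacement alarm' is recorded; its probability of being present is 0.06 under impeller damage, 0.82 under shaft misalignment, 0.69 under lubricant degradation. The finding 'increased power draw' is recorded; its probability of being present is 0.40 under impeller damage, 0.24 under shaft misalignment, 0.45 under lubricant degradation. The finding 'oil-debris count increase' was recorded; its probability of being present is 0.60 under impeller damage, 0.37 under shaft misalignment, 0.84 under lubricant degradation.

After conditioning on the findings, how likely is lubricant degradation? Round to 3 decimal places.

By Bayes' rule with conditional independence, the unnormalized weight for each hypothesis is prior × ∏ likelihoods:
  impeller damage: 0.410 × 0.06 × 0.40 × 0.60 = 0.005904
  shaft misalignment: 0.376 × 0.82 × 0.24 × 0.37 = 0.027379
  lubricant degradation: 0.214 × 0.69 × 0.45 × 0.84 = 0.055815
Normalizing constant Z = 0.005904 + 0.027379 + 0.055815 = 0.089098.
P(lubricant degradation | evidence) = 0.055815 / 0.089098 ≈ 0.626.

0.626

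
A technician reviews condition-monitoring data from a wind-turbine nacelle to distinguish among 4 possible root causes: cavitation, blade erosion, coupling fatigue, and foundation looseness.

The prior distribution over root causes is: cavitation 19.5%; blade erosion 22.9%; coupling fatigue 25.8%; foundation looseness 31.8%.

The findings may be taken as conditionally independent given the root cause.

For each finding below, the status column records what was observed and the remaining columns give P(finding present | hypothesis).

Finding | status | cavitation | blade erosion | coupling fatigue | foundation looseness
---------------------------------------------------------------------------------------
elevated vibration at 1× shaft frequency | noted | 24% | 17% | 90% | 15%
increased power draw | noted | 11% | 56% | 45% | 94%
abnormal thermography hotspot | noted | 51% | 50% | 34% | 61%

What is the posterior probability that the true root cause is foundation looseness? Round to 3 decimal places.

Multiply each prior by the joint likelihood of the evidence pattern:
  cavitation: 0.195 × 0.24 × 0.11 × 0.51 = 0.0026255
  blade erosion: 0.229 × 0.17 × 0.56 × 0.50 = 0.0109
  coupling fatigue: 0.258 × 0.90 × 0.45 × 0.34 = 0.035527
  foundation looseness: 0.318 × 0.15 × 0.94 × 0.61 = 0.027351
Marginal likelihood of the evidence = 0.076404.
P(foundation looseness | evidence) = 0.027351 / 0.076404 ≈ 0.358.

0.358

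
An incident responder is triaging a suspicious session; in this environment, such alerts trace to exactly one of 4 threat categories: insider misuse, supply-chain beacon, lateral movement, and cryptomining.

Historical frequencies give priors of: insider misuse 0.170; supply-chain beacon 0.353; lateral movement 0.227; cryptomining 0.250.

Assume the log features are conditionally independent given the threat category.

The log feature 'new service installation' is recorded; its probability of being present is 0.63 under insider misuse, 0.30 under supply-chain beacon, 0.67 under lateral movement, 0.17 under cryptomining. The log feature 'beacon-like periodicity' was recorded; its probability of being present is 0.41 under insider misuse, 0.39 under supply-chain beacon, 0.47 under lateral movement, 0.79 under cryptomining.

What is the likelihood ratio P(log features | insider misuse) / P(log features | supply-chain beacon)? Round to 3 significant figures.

Joint likelihood of the log feature pattern under each hypothesis:
  insider misuse: 0.63 × 0.41 = 0.2583
  supply-chain beacon: 0.30 × 0.39 = 0.117
Bayes factor = 0.2583 / 0.117 ≈ 2.21

2.21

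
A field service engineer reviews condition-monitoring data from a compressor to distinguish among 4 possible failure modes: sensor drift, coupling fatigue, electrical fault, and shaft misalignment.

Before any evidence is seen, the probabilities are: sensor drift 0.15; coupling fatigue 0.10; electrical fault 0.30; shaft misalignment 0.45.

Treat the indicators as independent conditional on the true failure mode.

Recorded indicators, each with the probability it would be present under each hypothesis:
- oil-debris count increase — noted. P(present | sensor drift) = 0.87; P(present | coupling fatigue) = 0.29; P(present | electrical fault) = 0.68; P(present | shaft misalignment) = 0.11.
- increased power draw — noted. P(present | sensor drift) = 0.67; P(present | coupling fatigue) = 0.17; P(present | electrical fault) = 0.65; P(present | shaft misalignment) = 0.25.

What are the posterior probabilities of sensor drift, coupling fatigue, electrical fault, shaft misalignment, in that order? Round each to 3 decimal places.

For each hypothesis, the unnormalized posterior weight is prior × product of the indicator likelihoods:
  sensor drift: 0.15 × 0.87 × 0.67 = 0.087435
  coupling fatigue: 0.10 × 0.29 × 0.17 = 0.00493
  electrical fault: 0.30 × 0.68 × 0.65 = 0.1326
  shaft misalignment: 0.45 × 0.11 × 0.25 = 0.012375
Marginal likelihood of the evidence = 0.23734.
P(sensor drift | evidence) = 0.087435 / 0.23734 ≈ 0.368
P(coupling fatigue | evidence) = 0.00493 / 0.23734 ≈ 0.021
P(electrical fault | evidence) = 0.1326 / 0.23734 ≈ 0.559
P(shaft misalignment | evidence) = 0.012375 / 0.23734 ≈ 0.052

0.368, 0.021, 0.559, 0.052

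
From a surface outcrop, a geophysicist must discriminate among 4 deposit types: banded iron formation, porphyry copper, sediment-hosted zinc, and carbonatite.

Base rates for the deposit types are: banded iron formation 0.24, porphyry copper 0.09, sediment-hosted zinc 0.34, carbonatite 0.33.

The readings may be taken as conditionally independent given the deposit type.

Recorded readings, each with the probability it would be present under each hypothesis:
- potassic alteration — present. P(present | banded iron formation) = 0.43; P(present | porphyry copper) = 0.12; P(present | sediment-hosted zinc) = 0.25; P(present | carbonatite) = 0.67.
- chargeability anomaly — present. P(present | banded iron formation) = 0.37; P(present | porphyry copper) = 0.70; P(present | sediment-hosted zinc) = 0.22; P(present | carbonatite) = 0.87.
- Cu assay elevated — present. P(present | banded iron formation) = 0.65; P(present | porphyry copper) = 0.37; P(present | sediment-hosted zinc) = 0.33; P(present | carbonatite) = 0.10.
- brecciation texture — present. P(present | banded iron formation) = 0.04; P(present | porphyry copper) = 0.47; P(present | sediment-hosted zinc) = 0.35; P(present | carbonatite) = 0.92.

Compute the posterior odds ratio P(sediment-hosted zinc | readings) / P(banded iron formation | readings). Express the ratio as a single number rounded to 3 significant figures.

2.18

Posterior odds equal prior odds times the likelihood ratio; only the two competing hypotheses matter.
  sediment-hosted zinc: 0.34 × 0.25 × 0.22 × 0.33 × 0.35 = 0.0021599
  banded iron formation: 0.24 × 0.43 × 0.37 × 0.65 × 0.04 = 0.00099278
Posterior odds = 0.0021599 / 0.00099278 ≈ 2.18.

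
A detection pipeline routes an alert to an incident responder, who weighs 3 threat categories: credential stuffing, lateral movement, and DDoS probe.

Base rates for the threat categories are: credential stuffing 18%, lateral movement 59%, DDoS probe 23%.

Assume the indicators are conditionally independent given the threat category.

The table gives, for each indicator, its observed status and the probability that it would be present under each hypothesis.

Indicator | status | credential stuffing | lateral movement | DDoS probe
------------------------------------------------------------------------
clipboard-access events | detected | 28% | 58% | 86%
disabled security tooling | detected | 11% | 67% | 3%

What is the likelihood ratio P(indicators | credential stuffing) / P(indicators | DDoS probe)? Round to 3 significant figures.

1.19

The Bayes factor is the ratio of the joint likelihoods of the indicator pattern under the two hypotheses.
  credential stuffing: 0.28 × 0.11 = 0.0308
  DDoS probe: 0.86 × 0.03 = 0.0258
Bayes factor = 0.0308 / 0.0258 ≈ 1.19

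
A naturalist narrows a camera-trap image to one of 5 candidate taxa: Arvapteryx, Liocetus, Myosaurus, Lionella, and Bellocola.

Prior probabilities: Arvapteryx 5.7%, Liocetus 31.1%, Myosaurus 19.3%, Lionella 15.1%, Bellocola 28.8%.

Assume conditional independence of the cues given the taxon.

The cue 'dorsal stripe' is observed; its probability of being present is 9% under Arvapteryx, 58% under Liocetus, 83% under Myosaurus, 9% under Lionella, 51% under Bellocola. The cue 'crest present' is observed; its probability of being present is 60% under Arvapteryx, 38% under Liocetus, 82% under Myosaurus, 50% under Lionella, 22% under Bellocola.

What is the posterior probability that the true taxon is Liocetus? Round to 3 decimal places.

0.283

Multiply each prior by the joint likelihood of the cue pattern:
  Arvapteryx: 0.057 × 0.09 × 0.60 = 0.003078
  Liocetus: 0.311 × 0.58 × 0.38 = 0.068544
  Myosaurus: 0.193 × 0.83 × 0.82 = 0.13136
  Lionella: 0.151 × 0.09 × 0.50 = 0.006795
  Bellocola: 0.288 × 0.51 × 0.22 = 0.032314
Normalizing constant Z = 0.003078 + 0.068544 + 0.13136 + 0.006795 + 0.032314 = 0.24209.
P(Liocetus | evidence) = 0.068544 / 0.24209 ≈ 0.283.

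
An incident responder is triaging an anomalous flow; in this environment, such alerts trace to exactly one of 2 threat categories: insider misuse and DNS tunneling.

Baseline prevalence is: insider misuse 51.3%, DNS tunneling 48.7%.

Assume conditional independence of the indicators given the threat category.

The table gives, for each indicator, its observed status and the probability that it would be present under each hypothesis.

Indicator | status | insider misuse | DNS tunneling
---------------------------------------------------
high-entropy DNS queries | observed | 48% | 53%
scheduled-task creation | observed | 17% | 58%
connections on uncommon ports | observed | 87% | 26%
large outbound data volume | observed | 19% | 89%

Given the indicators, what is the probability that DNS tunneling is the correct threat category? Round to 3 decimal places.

By Bayes' rule with conditional independence, the unnormalized weight for each hypothesis is prior × ∏ likelihoods:
  insider misuse: 0.513 × 0.48 × 0.17 × 0.87 × 0.19 = 0.0069196
  DNS tunneling: 0.487 × 0.53 × 0.58 × 0.26 × 0.89 = 0.034641
Normalizing constant Z = 0.0069196 + 0.034641 = 0.041561.
P(DNS tunneling | evidence) = 0.034641 / 0.041561 ≈ 0.834.

0.834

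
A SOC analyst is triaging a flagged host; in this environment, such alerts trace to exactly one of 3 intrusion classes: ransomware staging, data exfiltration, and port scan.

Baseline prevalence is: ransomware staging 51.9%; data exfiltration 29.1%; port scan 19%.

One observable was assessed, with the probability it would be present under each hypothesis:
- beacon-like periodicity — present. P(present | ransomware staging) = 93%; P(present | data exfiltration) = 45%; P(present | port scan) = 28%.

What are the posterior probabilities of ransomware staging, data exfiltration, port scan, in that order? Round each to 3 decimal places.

By Bayes' rule, the unnormalized weight for each hypothesis is prior × likelihood:
  ransomware staging: 0.519 × 0.93 = 0.48267
  data exfiltration: 0.291 × 0.45 = 0.13095
  port scan: 0.190 × 0.28 = 0.0532
Normalizing constant Z = 0.48267 + 0.13095 + 0.0532 = 0.66682.
P(ransomware staging | evidence) = 0.48267 / 0.66682 ≈ 0.724
P(data exfiltration | evidence) = 0.13095 / 0.66682 ≈ 0.196
P(port scan | evidence) = 0.0532 / 0.66682 ≈ 0.080

0.724, 0.196, 0.080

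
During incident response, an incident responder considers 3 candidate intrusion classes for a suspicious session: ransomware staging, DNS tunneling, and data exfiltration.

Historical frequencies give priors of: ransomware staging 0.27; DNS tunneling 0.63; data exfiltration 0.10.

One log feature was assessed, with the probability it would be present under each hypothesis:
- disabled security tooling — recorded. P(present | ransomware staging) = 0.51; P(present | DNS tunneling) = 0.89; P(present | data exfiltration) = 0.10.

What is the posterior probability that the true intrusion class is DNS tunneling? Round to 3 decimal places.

0.792

By Bayes' rule, the unnormalized weight for each hypothesis is prior × likelihood:
  ransomware staging: 0.27 × 0.51 = 0.1377
  DNS tunneling: 0.63 × 0.89 = 0.5607
  data exfiltration: 0.10 × 0.10 = 0.01
The unnormalized weights sum to 0.7084.
P(DNS tunneling | evidence) = 0.5607 / 0.7084 ≈ 0.792.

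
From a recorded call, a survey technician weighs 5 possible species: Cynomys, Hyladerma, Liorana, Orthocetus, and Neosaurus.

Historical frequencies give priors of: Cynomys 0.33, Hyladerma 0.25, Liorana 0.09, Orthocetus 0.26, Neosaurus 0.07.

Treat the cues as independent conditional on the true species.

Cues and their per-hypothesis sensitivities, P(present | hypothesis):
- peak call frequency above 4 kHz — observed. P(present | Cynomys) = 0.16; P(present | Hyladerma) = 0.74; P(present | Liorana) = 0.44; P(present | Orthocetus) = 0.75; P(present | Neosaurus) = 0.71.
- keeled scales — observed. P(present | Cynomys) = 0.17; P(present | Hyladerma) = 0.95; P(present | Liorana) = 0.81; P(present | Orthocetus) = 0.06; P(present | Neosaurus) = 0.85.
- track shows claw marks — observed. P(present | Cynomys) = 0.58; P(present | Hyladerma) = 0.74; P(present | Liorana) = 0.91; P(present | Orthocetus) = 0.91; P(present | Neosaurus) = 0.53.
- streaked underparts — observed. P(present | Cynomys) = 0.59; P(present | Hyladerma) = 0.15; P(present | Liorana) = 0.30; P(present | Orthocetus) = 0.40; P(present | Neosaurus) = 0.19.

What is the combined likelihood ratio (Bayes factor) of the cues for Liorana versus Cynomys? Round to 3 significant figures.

10.5

The Bayes factor is the ratio of the joint likelihoods of the cue pattern under the two hypotheses.
  Liorana: 0.44 × 0.81 × 0.91 × 0.30 = 0.097297
  Cynomys: 0.16 × 0.17 × 0.58 × 0.59 = 0.0093078
Bayes factor = 0.097297 / 0.0093078 ≈ 10.5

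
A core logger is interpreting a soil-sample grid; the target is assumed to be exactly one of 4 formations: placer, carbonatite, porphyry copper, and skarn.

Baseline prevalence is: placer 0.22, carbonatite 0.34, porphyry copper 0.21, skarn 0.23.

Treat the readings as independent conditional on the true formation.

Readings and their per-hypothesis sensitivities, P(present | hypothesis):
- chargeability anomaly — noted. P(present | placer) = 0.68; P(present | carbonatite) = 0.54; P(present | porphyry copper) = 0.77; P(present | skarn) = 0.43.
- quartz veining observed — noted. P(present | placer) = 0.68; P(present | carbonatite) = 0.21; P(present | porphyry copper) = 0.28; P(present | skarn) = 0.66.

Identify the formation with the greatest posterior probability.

placer

For each hypothesis, the unnormalized posterior weight is prior × product of the reading likelihoods:
  placer: 0.22 × 0.68 × 0.68 = 0.10173
  carbonatite: 0.34 × 0.54 × 0.21 = 0.038556
  porphyry copper: 0.21 × 0.77 × 0.28 = 0.045276
  skarn: 0.23 × 0.43 × 0.66 = 0.065274
Marginal likelihood of the evidence = 0.25083.
P(placer | evidence) ≈ 0.10173 / 0.25083 ≈ 0.406
P(carbonatite | evidence) ≈ 0.038556 / 0.25083 ≈ 0.154
P(porphyry copper | evidence) ≈ 0.045276 / 0.25083 ≈ 0.181
P(skarn | evidence) ≈ 0.065274 / 0.25083 ≈ 0.260
The largest is 0.406, so placer is most probable.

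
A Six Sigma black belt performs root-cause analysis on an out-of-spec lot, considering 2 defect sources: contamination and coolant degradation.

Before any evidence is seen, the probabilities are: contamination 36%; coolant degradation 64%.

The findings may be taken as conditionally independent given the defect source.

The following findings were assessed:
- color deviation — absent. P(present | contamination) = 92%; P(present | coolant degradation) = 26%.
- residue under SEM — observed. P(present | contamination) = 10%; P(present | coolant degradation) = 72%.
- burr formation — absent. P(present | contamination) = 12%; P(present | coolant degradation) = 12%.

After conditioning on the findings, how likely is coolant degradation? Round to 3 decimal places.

By Bayes' rule with conditional independence, the unnormalized weight for each hypothesis is prior × ∏ likelihoods (using 1 − P(present | H) for each absent finding):
  contamination: 0.36 × (1 − 0.92) × 0.10 × (1 − 0.12) = 0.0025344
  coolant degradation: 0.64 × (1 − 0.26) × 0.72 × (1 − 0.12) = 0.30007
Marginal likelihood of the evidence = 0.30261.
P(coolant degradation | evidence) = 0.30007 / 0.30261 ≈ 0.992.

0.992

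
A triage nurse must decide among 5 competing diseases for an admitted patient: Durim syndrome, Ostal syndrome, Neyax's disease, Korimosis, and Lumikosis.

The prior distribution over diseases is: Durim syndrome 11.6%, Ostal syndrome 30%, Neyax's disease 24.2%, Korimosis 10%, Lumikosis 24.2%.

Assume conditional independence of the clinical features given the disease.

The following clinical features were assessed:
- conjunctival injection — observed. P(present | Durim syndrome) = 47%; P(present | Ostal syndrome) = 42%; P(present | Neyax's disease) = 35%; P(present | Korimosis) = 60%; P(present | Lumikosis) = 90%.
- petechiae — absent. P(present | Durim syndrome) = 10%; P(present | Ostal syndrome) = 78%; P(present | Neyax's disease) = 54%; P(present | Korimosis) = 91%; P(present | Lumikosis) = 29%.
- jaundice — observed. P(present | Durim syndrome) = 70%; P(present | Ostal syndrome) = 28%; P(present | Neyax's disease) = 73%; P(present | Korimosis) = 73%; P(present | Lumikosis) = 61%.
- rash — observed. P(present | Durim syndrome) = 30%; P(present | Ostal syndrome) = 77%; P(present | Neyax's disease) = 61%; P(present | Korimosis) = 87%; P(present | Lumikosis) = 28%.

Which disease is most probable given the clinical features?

Lumikosis

For each hypothesis, the unnormalized posterior weight is prior × product of the clinical feature likelihoods (using 1 − P(present | H) for each absent clinical feature):
  Durim syndrome: 0.116 × 0.47 × (1 − 0.10) × 0.70 × 0.30 = 0.010304
  Ostal syndrome: 0.300 × 0.42 × (1 − 0.78) × 0.28 × 0.77 = 0.0059764
  Neyax's disease: 0.242 × 0.35 × (1 − 0.54) × 0.73 × 0.61 = 0.01735
  Korimosis: 0.100 × 0.60 × (1 − 0.91) × 0.73 × 0.87 = 0.0034295
  Lumikosis: 0.242 × 0.90 × (1 − 0.29) × 0.61 × 0.28 = 0.026412
Marginal likelihood of the evidence = 0.063472.
P(Durim syndrome | evidence) ≈ 0.010304 / 0.063472 ≈ 0.162
P(Ostal syndrome | evidence) ≈ 0.0059764 / 0.063472 ≈ 0.094
P(Neyax's disease | evidence) ≈ 0.01735 / 0.063472 ≈ 0.273
P(Korimosis | evidence) ≈ 0.0034295 / 0.063472 ≈ 0.054
P(Lumikosis | evidence) ≈ 0.026412 / 0.063472 ≈ 0.416
The largest is 0.416, so Lumikosis is most probable.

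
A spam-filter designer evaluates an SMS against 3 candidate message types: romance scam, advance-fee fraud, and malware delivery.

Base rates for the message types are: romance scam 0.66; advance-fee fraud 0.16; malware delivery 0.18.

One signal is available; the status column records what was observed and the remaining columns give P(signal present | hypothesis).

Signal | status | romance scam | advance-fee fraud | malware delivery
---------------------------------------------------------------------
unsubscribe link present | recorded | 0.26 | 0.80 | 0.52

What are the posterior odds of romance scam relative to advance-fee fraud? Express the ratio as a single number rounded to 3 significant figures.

Unnormalized posterior weight (prior times the signal likelihood) for each of the two hypotheses:
  romance scam: 0.66 × 0.26 = 0.1716
  advance-fee fraud: 0.16 × 0.80 = 0.128
Odds(romance scam : advance-fee fraud) = 0.1716 / 0.128 ≈ 1.34.

1.34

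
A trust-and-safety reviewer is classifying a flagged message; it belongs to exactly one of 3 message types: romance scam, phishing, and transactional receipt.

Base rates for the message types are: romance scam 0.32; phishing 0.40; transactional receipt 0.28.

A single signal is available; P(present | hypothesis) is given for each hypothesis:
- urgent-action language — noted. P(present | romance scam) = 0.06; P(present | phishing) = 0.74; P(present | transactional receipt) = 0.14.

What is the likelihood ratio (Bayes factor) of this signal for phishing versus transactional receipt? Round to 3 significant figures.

5.29

The Bayes factor is the ratio of the two likelihoods.
  phishing: 0.74
  transactional receipt: 0.14
Bayes factor = 0.74 / 0.14 ≈ 5.29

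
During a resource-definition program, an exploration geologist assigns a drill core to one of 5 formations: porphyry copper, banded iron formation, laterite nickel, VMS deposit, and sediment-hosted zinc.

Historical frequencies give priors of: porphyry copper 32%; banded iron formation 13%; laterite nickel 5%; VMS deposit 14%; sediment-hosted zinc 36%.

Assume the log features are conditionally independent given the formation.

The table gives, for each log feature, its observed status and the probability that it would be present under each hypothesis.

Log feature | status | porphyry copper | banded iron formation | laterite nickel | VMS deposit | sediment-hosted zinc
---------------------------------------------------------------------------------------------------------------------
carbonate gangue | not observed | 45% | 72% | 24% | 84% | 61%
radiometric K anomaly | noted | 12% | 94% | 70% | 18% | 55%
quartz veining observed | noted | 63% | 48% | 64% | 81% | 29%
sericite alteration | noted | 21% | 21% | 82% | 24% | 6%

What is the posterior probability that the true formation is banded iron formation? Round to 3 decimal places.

0.154

For each hypothesis, the unnormalized posterior weight is prior × product of the log feature likelihoods (using 1 − P(present | H) for each absent log feature):
  porphyry copper: 0.32 × (1 − 0.45) × 0.12 × 0.63 × 0.21 = 0.0027942
  banded iron formation: 0.13 × (1 − 0.72) × 0.94 × 0.48 × 0.21 = 0.003449
  laterite nickel: 0.05 × (1 − 0.24) × 0.70 × 0.64 × 0.82 = 0.01396
  VMS deposit: 0.14 × (1 − 0.84) × 0.18 × 0.81 × 0.24 = 0.00078382
  sediment-hosted zinc: 0.36 × (1 − 0.61) × 0.55 × 0.29 × 0.06 = 0.0013436
The unnormalized weights sum to 0.02233.
P(banded iron formation | evidence) = 0.003449 / 0.02233 ≈ 0.154.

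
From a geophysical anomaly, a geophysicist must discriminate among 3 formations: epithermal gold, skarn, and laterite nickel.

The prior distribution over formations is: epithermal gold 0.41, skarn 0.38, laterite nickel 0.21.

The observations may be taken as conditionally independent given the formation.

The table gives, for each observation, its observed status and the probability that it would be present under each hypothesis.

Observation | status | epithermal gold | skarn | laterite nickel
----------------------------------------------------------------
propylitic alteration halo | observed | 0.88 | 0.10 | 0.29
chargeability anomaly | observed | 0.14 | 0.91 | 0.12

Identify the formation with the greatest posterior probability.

For each hypothesis, the unnormalized posterior weight is prior × product of the observation likelihoods:
  epithermal gold: 0.41 × 0.88 × 0.14 = 0.050512
  skarn: 0.38 × 0.10 × 0.91 = 0.03458
  laterite nickel: 0.21 × 0.29 × 0.12 = 0.007308
Normalizing constant Z = 0.050512 + 0.03458 + 0.007308 = 0.0924.
P(epithermal gold | evidence) ≈ 0.050512 / 0.0924 ≈ 0.547
P(skarn | evidence) ≈ 0.03458 / 0.0924 ≈ 0.374
P(laterite nickel | evidence) ≈ 0.007308 / 0.0924 ≈ 0.079
The largest is 0.547, so epithermal gold is most probable.

epithermal gold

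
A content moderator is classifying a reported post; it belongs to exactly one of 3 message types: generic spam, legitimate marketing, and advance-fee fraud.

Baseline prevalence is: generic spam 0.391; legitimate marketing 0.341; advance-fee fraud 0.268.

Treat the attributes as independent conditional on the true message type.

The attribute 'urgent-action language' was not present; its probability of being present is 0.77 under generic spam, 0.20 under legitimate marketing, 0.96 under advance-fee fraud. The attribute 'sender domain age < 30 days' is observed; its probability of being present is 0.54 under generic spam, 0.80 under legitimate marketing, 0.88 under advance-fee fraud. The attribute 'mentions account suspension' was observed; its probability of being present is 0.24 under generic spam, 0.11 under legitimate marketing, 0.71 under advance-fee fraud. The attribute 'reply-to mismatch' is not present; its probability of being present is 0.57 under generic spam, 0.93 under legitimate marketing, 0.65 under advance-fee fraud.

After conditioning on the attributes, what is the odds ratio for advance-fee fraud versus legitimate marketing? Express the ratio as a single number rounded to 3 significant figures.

The normalizing constant cancels in an odds ratio, so compute prior × likelihood for the two hypotheses only (using 1 − P(present | H) for each absent attribute):
  advance-fee fraud: 0.268 × (1 − 0.96) × 0.88 × 0.71 × (1 − 0.65) = 0.0023442
  legitimate marketing: 0.341 × (1 − 0.20) × 0.80 × 0.11 × (1 − 0.93) = 0.0016804
Posterior odds = 0.0023442 / 0.0016804 ≈ 1.40.

1.40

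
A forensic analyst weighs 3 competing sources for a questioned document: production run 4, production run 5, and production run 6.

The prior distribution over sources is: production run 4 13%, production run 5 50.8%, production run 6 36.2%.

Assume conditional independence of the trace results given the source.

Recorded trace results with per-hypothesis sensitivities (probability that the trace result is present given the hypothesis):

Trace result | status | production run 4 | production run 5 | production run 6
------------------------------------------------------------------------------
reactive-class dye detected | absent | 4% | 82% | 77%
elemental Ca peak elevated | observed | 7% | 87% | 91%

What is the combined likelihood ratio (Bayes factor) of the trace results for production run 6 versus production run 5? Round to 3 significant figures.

Joint likelihood of the trace result pattern under each hypothesis (using 1 − P(present | H) for each absent trace result):
  production run 6: (1 − 0.77) × 0.91 = 0.2093
  production run 5: (1 − 0.82) × 0.87 = 0.1566
Bayes factor = 0.2093 / 0.1566 ≈ 1.34

1.34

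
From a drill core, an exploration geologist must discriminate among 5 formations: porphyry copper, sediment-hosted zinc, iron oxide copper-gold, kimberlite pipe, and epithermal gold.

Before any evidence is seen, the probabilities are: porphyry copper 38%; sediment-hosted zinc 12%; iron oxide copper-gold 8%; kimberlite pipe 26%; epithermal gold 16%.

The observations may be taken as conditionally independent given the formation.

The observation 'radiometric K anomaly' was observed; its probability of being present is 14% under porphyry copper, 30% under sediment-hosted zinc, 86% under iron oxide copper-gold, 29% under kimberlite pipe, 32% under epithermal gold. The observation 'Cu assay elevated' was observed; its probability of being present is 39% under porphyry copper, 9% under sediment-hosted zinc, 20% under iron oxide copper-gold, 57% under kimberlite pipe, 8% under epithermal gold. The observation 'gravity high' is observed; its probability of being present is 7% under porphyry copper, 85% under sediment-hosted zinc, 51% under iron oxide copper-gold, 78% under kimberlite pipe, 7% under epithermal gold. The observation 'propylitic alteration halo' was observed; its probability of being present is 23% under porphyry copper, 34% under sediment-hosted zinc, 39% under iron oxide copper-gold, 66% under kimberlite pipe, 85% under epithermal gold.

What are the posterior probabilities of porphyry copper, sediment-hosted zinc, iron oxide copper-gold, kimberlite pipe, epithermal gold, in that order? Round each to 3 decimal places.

Multiply each prior by the joint likelihood of the evidence pattern:
  porphyry copper: 0.38 × 0.14 × 0.39 × 0.07 × 0.23 = 0.00033404
  sediment-hosted zinc: 0.12 × 0.30 × 0.09 × 0.85 × 0.34 = 0.00093636
  iron oxide copper-gold: 0.08 × 0.86 × 0.20 × 0.51 × 0.39 = 0.0027369
  kimberlite pipe: 0.26 × 0.29 × 0.57 × 0.78 × 0.66 = 0.022125
  epithermal gold: 0.16 × 0.32 × 0.08 × 0.07 × 0.85 = 0.00024371
The unnormalized weights sum to 0.026376.
P(porphyry copper | evidence) = 0.00033404 / 0.026376 ≈ 0.013
P(sediment-hosted zinc | evidence) = 0.00093636 / 0.026376 ≈ 0.036
P(iron oxide copper-gold | evidence) = 0.0027369 / 0.026376 ≈ 0.104
P(kimberlite pipe | evidence) = 0.022125 / 0.026376 ≈ 0.839
P(epithermal gold | evidence) = 0.00024371 / 0.026376 ≈ 0.009

0.013, 0.036, 0.104, 0.839, 0.009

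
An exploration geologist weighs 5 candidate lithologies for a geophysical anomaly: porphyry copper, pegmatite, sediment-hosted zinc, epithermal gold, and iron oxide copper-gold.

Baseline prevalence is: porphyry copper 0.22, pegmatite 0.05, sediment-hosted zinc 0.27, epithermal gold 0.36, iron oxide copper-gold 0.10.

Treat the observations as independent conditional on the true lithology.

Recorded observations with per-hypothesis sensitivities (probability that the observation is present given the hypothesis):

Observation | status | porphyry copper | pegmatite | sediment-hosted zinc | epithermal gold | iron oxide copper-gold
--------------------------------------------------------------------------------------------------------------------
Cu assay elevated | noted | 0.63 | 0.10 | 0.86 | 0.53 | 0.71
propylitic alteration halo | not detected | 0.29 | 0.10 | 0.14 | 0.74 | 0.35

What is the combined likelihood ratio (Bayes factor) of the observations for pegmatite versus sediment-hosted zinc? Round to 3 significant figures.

0.122

Take the product of per-observation likelihoods under each hypothesis (using 1 − P(present | H) for each absent observation), then divide.
  pegmatite: 0.10 × (1 − 0.10) = 0.09
  sediment-hosted zinc: 0.86 × (1 − 0.14) = 0.7396
Bayes factor = 0.09 / 0.7396 ≈ 0.122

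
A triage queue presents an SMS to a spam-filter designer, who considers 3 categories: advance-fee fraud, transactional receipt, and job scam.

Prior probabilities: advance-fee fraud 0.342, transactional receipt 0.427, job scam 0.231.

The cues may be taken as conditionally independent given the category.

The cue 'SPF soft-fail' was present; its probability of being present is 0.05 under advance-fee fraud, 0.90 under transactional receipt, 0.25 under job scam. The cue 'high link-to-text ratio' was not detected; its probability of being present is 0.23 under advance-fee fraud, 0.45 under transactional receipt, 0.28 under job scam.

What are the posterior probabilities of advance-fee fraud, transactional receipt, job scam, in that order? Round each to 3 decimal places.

0.049, 0.794, 0.156

Multiply each prior by the joint likelihood of the cue pattern (using 1 − P(present | H) for each absent cue):
  advance-fee fraud: 0.342 × 0.05 × (1 − 0.23) = 0.013167
  transactional receipt: 0.427 × 0.90 × (1 − 0.45) = 0.21136
  job scam: 0.231 × 0.25 × (1 − 0.28) = 0.04158
The unnormalized weights sum to 0.26611.
P(advance-fee fraud | evidence) = 0.013167 / 0.26611 ≈ 0.049
P(transactional receipt | evidence) = 0.21136 / 0.26611 ≈ 0.794
P(job scam | evidence) = 0.04158 / 0.26611 ≈ 0.156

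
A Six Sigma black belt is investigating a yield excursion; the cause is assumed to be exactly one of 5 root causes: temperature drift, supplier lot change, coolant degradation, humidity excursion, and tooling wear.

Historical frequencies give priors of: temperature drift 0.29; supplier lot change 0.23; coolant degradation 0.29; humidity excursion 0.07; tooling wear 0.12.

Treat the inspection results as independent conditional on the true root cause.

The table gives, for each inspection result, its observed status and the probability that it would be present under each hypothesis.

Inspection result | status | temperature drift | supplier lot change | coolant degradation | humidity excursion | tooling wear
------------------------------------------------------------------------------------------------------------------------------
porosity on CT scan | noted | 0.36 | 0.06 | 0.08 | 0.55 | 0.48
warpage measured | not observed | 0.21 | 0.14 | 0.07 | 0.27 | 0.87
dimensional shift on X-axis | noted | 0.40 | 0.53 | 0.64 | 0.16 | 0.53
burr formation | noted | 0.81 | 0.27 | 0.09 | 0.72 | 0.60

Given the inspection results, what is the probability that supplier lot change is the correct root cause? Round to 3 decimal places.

For each hypothesis, the unnormalized posterior weight is prior × product of the inspection result likelihoods (using 1 − P(present | H) for each absent inspection result):
  temperature drift: 0.29 × 0.36 × (1 − 0.21) × 0.40 × 0.81 = 0.026722
  supplier lot change: 0.23 × 0.06 × (1 − 0.14) × 0.53 × 0.27 = 0.0016983
  coolant degradation: 0.29 × 0.08 × (1 − 0.07) × 0.64 × 0.09 = 0.0012428
  humidity excursion: 0.07 × 0.55 × (1 − 0.27) × 0.16 × 0.72 = 0.0032377
  tooling wear: 0.12 × 0.48 × (1 − 0.87) × 0.53 × 0.60 = 0.0023812
Marginal likelihood of the evidence = 0.035282.
P(supplier lot change | evidence) = 0.0016983 / 0.035282 ≈ 0.048.

0.048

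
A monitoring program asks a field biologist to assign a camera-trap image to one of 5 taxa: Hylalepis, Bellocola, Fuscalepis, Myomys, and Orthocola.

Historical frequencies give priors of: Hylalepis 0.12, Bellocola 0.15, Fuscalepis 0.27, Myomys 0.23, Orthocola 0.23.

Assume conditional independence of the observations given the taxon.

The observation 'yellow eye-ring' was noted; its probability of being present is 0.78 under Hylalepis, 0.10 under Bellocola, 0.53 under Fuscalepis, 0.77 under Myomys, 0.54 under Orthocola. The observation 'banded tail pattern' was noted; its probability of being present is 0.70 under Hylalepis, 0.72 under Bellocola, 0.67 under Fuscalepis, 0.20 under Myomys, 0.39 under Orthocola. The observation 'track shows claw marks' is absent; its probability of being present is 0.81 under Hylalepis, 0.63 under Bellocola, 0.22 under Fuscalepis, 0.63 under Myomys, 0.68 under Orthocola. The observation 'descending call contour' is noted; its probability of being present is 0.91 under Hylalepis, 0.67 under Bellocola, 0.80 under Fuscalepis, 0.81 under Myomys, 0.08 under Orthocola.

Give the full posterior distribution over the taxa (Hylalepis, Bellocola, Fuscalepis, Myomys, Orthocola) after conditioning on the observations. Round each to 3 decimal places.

0.132, 0.031, 0.698, 0.124, 0.014

Multiply each prior by the joint likelihood of the evidence pattern (using 1 − P(present | H) for each absent observation):
  Hylalepis: 0.12 × 0.78 × 0.70 × (1 − 0.81) × 0.91 = 0.011328
  Bellocola: 0.15 × 0.10 × 0.72 × (1 − 0.63) × 0.67 = 0.0026773
  Fuscalepis: 0.27 × 0.53 × 0.67 × (1 − 0.22) × 0.80 = 0.059827
  Myomys: 0.23 × 0.77 × 0.20 × (1 − 0.63) × 0.81 = 0.010615
  Orthocola: 0.23 × 0.54 × 0.39 × (1 − 0.68) × 0.08 = 0.00124
Normalizing constant Z = 0.011328 + 0.0026773 + 0.059827 + 0.010615 + 0.00124 = 0.085688.
P(Hylalepis | evidence) = 0.011328 / 0.085688 ≈ 0.132
P(Bellocola | evidence) = 0.0026773 / 0.085688 ≈ 0.031
P(Fuscalepis | evidence) = 0.059827 / 0.085688 ≈ 0.698
P(Myomys | evidence) = 0.010615 / 0.085688 ≈ 0.124
P(Orthocola | evidence) = 0.00124 / 0.085688 ≈ 0.014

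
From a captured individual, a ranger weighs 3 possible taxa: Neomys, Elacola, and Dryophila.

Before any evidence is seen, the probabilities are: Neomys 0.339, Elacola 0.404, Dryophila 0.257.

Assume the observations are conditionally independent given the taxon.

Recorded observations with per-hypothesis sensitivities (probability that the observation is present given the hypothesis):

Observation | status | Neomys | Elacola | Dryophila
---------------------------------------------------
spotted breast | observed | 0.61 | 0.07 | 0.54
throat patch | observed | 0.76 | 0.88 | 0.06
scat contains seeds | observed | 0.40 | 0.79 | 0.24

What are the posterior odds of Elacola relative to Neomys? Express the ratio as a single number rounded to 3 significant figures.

The normalizing constant cancels in an odds ratio, so compute prior × likelihood for the two hypotheses only:
  Elacola: 0.404 × 0.07 × 0.88 × 0.79 = 0.01966
  Neomys: 0.339 × 0.61 × 0.76 × 0.40 = 0.062864
Posterior odds = 0.01966 / 0.062864 ≈ 0.313.

0.313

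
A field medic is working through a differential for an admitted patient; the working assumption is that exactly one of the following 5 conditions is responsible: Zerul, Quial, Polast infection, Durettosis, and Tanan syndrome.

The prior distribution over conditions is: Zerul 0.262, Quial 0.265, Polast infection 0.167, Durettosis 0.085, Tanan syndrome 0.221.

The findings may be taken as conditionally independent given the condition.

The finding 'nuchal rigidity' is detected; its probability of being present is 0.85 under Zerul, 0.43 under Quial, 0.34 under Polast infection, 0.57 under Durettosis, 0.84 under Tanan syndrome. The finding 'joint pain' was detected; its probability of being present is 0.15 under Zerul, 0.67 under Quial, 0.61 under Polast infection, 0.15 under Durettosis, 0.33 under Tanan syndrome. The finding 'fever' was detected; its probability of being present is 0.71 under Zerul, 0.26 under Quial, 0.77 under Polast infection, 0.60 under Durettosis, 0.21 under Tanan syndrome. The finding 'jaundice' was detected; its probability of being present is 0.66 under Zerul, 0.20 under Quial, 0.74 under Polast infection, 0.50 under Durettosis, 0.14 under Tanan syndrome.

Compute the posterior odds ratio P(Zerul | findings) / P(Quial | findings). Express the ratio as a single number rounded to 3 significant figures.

3.94

The normalizing constant cancels in an odds ratio, so compute prior × likelihood for the two hypotheses only:
  Zerul: 0.262 × 0.85 × 0.15 × 0.71 × 0.66 = 0.015654
  Quial: 0.265 × 0.43 × 0.67 × 0.26 × 0.20 = 0.00397
Posterior odds = 0.015654 / 0.00397 ≈ 3.94.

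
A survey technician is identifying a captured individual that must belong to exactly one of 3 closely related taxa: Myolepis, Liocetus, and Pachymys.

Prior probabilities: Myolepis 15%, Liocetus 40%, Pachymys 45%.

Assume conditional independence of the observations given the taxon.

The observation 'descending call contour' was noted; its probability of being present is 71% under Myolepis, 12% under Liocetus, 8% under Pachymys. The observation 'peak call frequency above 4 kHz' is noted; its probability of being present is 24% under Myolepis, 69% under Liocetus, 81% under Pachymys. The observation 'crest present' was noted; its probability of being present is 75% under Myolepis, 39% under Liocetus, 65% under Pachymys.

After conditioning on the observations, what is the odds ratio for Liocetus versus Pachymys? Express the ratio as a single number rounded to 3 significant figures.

0.681

Unnormalized posterior weight (prior times the observation likelihoods) for each of the two hypotheses:
  Liocetus: 0.40 × 0.12 × 0.69 × 0.39 = 0.012917
  Pachymys: 0.45 × 0.08 × 0.81 × 0.65 = 0.018954
Posterior odds = 0.012917 / 0.018954 ≈ 0.681.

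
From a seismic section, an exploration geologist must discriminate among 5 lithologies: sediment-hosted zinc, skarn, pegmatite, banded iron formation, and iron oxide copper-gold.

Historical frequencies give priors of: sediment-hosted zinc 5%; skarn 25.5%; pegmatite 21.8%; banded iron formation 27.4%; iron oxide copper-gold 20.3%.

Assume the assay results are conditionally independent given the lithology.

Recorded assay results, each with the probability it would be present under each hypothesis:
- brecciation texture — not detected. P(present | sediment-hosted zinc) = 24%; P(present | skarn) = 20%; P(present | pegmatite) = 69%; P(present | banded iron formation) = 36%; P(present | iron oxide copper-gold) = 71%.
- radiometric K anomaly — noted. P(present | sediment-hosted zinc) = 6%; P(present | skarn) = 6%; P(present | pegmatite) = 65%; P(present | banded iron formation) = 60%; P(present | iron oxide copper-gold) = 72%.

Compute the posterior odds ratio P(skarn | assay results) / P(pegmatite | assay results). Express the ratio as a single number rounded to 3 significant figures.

Posterior odds equal prior odds times the likelihood ratio; only the two competing hypotheses matter (using 1 − P(present | H) for each absent assay result).
  skarn: 0.255 × (1 − 0.20) × 0.06 = 0.01224
  pegmatite: 0.218 × (1 − 0.69) × 0.65 = 0.043927
Posterior odds = 0.01224 / 0.043927 ≈ 0.279.

0.279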